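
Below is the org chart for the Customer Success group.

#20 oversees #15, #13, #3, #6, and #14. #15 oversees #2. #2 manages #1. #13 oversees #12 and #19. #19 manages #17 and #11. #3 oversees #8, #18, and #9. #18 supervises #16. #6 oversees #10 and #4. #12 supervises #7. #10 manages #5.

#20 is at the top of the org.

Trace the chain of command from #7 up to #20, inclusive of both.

#7 -> #12 -> #13 -> #20

#7 reports to #12. #12 reports to #13. #13 reports to #20. #20 is at the top.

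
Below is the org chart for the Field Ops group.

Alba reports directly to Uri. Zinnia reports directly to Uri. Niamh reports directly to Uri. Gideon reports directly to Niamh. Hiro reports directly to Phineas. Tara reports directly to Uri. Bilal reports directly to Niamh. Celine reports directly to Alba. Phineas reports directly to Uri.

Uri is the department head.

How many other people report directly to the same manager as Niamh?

Niamh reports to Uri. Uri's other direct reports are Alba, Phineas, Tara, Zinnia — 4 peers.

4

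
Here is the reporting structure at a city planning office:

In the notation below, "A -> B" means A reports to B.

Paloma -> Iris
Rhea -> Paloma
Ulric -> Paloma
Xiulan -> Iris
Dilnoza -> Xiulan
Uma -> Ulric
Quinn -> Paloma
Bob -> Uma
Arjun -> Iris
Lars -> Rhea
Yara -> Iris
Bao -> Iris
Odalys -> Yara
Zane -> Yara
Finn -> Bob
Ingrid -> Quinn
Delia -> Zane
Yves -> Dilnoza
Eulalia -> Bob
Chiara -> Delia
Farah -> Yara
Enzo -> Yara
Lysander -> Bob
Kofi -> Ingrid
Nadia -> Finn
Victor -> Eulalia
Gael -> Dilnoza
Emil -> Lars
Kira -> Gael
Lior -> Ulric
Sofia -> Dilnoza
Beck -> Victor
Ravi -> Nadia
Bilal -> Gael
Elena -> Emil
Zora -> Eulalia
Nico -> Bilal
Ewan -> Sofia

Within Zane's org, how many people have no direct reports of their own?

The only person in Zane's organization with no one reporting to them is Chiara. That is 1.

1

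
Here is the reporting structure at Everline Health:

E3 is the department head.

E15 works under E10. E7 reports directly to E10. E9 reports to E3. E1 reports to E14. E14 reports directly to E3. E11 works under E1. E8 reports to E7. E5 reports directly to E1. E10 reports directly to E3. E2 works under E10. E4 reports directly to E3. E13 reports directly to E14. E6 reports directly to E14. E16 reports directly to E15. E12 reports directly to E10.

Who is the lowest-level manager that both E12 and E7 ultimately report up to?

E12's chain of managers is E10, E3. E7's chain of managers is E10, E3. The first manager that appears in both chains is E10.

E10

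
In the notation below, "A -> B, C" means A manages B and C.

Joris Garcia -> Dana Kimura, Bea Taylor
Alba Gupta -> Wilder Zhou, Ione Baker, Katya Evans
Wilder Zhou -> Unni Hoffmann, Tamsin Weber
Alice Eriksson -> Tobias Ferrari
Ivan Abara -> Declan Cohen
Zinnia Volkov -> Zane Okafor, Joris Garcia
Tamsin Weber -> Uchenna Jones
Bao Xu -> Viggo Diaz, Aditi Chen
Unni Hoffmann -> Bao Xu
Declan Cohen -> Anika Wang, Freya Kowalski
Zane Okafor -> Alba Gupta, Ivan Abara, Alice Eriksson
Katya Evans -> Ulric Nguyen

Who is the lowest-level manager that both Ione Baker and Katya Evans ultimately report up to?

Alba Gupta

Ione Baker's chain of managers is Alba Gupta, Zane Okafor, Zinnia Volkov. Katya Evans's chain of managers is Alba Gupta, Zane Okafor, Zinnia Volkov. The first manager that appears in both chains is Alba Gupta.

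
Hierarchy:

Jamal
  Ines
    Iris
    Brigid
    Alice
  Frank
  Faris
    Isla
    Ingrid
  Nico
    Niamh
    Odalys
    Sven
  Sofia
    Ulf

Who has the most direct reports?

Direct-report counts: Jamal has 5; Sofia has 1; Nico has 3; Faris has 2; Ines has 3. The largest is 5, held by Jamal.

Jamal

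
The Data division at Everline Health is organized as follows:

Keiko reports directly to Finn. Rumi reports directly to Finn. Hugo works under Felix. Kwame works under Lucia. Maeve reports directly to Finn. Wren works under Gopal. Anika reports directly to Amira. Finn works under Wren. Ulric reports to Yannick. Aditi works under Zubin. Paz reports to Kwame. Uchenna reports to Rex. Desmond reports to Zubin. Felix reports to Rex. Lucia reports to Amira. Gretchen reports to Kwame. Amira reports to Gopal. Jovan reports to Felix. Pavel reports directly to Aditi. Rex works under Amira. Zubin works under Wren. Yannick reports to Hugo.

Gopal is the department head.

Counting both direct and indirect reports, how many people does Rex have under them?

Rex directly manages Uchenna, Felix. Uchenna has no reports. Under Felix: Jovan, Hugo, Yannick, Ulric (4). So Rex's organization is 2 direct reports plus everyone under them: 1 + 5 = 6.

6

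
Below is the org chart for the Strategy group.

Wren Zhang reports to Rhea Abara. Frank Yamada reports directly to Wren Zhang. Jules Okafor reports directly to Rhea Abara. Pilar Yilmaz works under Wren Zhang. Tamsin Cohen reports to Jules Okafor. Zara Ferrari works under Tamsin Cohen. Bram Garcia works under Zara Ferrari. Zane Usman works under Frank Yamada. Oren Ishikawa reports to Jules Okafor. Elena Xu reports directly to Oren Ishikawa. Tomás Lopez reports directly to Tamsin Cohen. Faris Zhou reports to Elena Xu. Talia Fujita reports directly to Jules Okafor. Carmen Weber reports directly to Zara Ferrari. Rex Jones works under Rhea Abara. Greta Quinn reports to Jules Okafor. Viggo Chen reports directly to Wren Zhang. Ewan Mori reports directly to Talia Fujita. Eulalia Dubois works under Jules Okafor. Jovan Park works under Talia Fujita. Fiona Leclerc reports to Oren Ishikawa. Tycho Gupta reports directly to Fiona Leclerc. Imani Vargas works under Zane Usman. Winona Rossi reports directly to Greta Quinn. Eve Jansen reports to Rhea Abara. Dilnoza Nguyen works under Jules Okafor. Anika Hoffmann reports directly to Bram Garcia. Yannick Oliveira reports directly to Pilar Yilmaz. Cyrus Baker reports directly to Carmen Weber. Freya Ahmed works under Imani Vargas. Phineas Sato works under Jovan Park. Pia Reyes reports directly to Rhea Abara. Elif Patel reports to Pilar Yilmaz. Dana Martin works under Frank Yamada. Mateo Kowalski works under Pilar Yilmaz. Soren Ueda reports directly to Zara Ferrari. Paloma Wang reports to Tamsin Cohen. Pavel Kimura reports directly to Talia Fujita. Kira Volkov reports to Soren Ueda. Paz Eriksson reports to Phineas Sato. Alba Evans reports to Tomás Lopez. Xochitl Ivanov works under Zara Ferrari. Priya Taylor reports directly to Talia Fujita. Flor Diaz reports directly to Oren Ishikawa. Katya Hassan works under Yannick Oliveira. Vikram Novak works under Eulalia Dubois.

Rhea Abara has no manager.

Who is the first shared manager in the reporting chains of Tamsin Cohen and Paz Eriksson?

Jules Okafor

Tamsin Cohen's chain of managers is Jules Okafor, Rhea Abara. Paz Eriksson's chain of managers is Phineas Sato, Jovan Park, Talia Fujita, Jules Okafor, Rhea Abara. The first manager that appears in both chains is Jules Okafor.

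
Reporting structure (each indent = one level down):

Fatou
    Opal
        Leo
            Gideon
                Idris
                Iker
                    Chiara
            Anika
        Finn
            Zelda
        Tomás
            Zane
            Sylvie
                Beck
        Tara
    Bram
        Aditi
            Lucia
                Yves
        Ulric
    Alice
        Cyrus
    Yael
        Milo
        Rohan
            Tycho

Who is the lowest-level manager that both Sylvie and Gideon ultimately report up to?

Sylvie's chain of managers is Tomás, Opal, Fatou. Gideon's chain of managers is Leo, Opal, Fatou. The first manager that appears in both chains is Opal.

Opal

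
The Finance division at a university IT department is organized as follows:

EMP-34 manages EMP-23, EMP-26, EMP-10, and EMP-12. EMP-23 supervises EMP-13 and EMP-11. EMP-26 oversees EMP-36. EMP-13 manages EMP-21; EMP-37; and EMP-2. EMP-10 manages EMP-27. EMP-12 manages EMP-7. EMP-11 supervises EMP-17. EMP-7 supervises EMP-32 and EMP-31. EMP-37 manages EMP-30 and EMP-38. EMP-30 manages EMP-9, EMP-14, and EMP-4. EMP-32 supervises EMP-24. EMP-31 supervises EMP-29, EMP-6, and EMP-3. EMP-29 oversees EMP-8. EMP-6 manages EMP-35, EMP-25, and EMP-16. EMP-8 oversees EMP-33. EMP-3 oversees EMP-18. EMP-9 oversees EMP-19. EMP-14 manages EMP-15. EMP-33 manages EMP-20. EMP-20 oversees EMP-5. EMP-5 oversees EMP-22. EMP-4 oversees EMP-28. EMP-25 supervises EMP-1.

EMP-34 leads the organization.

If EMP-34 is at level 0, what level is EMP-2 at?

Chain from EMP-2 up to EMP-34: EMP-2 → EMP-13 → EMP-23 → EMP-34. That is 3 steps up, so EMP-2 is 3 levels below EMP-34.

3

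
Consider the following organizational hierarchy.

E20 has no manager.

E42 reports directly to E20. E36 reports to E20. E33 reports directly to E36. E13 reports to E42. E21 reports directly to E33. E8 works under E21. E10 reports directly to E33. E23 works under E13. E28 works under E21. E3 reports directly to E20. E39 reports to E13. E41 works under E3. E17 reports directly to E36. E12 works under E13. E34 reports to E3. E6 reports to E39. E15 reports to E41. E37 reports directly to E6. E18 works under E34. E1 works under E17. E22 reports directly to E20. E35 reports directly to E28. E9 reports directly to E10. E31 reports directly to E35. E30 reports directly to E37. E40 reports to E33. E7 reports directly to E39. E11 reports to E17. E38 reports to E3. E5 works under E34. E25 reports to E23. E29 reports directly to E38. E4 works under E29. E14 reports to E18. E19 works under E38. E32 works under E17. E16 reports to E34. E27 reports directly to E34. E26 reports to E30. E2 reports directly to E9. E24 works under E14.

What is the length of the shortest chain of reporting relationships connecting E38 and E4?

E4 is in E38's organization: the chain from E4 up to E38 is E4 → E29 → E38, which is 2 links.

2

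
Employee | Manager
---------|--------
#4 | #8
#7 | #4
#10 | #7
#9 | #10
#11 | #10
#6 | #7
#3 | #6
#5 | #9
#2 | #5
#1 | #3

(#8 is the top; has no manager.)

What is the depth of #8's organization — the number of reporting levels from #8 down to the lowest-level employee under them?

6

The longest chain under #8 runs #8 → #4 → #7 → #10 → #9 → #5 → #2, which is 6 levels below #8.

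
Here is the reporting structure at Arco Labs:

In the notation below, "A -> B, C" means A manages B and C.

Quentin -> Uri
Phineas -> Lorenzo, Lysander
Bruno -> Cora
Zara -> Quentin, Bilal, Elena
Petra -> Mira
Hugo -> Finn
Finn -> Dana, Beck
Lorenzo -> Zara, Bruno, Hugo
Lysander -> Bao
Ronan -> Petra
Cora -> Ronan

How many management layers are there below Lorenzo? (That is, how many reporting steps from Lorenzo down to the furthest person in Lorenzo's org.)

The longest chain under Lorenzo runs Lorenzo → Bruno → Cora → Ronan → Petra → Mira, which is 5 levels below Lorenzo.

5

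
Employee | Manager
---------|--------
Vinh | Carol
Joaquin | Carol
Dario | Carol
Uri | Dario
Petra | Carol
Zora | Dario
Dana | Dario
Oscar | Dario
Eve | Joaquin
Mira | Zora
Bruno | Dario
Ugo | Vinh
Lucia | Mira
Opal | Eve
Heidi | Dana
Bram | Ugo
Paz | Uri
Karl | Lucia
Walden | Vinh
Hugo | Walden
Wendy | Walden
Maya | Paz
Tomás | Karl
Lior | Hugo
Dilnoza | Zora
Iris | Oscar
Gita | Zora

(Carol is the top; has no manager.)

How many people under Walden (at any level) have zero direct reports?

The people in Walden's organization with no one reporting to them are Wendy, Lior. That is 2.

2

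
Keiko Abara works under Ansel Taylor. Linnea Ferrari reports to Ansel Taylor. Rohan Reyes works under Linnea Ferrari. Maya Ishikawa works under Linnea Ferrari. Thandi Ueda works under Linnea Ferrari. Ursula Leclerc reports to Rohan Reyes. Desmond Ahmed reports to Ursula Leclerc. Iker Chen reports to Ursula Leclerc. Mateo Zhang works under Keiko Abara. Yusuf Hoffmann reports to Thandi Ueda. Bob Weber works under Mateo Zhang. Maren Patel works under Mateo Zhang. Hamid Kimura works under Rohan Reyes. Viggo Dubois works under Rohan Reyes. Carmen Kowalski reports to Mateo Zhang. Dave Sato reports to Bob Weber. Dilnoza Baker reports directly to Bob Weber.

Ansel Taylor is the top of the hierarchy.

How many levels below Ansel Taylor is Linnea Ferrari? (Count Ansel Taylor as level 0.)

Chain from Linnea Ferrari up to Ansel Taylor: Linnea Ferrari → Ansel Taylor. That is 1 step up, so Linnea Ferrari is 1 level below Ansel Taylor.

1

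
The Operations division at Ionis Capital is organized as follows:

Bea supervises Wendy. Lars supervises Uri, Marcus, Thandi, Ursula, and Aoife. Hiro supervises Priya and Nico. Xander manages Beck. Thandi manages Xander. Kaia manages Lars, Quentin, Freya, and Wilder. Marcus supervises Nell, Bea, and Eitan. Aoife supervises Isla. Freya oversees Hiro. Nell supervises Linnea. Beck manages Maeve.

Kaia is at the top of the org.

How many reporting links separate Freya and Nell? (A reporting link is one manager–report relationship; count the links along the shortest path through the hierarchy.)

4

Freya is 1 level below Kaia, and Nell is 3 levels below Kaia (their lowest common manager). The shortest path runs up from Freya to Kaia and back down to Nell: 1 + 3 = 4 links.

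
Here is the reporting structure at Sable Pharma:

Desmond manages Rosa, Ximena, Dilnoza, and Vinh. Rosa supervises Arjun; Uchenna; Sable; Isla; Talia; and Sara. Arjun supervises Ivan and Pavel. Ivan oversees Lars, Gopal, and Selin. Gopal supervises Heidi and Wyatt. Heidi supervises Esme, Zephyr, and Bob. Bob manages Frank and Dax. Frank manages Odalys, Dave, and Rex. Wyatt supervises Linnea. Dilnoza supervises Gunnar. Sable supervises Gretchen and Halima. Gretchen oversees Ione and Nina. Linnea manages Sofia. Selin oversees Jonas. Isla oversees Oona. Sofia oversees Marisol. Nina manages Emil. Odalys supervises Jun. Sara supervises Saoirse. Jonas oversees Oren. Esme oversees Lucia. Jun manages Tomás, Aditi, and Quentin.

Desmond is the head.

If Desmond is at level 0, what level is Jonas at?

5

Chain from Jonas up to Desmond: Jonas → Selin → Ivan → Arjun → Rosa → Desmond. That is 5 steps up, so Jonas is 5 levels below Desmond.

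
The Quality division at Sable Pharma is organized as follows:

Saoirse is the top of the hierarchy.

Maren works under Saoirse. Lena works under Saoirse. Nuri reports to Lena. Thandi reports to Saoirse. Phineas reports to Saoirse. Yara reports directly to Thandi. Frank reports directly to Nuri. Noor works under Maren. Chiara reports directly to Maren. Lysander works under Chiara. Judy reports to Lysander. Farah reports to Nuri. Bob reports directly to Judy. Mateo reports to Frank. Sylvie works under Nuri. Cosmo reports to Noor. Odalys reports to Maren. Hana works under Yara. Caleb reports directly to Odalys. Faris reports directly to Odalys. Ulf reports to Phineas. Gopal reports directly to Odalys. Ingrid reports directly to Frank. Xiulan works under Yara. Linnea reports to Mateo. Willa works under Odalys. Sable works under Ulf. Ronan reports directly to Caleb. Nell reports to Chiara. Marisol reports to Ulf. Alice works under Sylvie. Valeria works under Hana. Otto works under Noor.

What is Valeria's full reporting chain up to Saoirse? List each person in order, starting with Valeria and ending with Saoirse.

Valeria -> Hana -> Yara -> Thandi -> Saoirse

Valeria reports to Hana. Hana reports to Yara. Yara reports to Thandi. Thandi reports to Saoirse. Saoirse is at the top.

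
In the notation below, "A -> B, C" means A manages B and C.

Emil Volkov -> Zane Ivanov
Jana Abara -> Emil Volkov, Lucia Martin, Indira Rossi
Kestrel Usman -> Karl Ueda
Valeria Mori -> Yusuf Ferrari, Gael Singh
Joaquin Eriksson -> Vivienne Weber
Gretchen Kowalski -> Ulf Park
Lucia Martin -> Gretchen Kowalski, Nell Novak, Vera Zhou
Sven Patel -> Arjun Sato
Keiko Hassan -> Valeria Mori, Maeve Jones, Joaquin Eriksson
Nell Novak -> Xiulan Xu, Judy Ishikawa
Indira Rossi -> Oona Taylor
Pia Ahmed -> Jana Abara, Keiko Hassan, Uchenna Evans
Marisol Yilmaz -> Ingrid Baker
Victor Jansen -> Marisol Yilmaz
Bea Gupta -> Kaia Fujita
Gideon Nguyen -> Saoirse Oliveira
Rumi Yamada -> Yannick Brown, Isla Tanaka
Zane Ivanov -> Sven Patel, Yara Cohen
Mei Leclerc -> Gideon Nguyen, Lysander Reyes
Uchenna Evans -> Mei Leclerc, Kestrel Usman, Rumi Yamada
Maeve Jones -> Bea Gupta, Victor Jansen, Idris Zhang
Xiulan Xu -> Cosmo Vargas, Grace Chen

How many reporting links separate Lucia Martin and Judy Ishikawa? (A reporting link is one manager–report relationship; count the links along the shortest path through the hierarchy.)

Judy Ishikawa is in Lucia Martin's organization: the chain from Judy Ishikawa up to Lucia Martin is Judy Ishikawa → Nell Novak → Lucia Martin, which is 2 links.

2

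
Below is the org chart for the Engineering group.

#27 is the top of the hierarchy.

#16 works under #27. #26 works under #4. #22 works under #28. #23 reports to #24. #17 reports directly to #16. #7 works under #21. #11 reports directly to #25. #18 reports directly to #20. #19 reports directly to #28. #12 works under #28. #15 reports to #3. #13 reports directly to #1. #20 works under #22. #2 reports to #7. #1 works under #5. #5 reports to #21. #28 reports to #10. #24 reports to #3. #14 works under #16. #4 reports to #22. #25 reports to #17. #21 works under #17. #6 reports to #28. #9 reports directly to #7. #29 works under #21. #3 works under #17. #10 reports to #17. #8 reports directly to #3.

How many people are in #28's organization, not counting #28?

8

#28 directly manages #19, #22, #12, #6. #19 has no reports. Under #22: #20, #18, #4, #26 (4). #12 has no reports. #6 has no reports. So #28's organization is 4 direct reports plus everyone under them: 1 + 5 + 1 + 1 = 8.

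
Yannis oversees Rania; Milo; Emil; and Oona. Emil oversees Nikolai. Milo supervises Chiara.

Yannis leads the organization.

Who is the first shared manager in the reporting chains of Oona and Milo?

Yannis

Oona's chain of managers is Yannis. Milo's chain of managers is Yannis. The first manager that appears in both chains is Yannis.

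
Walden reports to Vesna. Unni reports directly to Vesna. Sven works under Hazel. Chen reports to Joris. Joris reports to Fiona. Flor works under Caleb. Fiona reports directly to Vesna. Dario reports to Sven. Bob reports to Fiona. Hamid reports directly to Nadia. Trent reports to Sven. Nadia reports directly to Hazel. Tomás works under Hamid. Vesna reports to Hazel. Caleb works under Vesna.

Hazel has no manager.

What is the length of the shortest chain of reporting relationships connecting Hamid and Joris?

5

Hamid is 2 levels below Hazel, and Joris is 3 levels below Hazel (their lowest common manager). The shortest path runs up from Hamid to Hazel and back down to Joris: 2 + 3 = 5 links.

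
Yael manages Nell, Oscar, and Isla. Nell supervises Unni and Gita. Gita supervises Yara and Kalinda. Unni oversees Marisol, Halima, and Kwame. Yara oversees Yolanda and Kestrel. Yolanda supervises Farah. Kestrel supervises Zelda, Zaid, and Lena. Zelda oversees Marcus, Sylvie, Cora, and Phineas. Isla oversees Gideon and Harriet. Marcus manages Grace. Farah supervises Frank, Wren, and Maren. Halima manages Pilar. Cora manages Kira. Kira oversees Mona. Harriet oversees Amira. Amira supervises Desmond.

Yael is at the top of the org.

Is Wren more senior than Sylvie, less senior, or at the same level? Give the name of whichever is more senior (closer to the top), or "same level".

same level

Both Wren and Sylvie are 6 levels below Yael.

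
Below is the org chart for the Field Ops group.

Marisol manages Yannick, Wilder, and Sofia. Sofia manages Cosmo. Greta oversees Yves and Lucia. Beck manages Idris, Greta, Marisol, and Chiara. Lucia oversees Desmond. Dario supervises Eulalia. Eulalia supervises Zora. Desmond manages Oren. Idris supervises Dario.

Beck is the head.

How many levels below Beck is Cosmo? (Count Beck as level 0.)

3

Chain from Cosmo up to Beck: Cosmo → Sofia → Marisol → Beck. That is 3 steps up, so Cosmo is 3 levels below Beck.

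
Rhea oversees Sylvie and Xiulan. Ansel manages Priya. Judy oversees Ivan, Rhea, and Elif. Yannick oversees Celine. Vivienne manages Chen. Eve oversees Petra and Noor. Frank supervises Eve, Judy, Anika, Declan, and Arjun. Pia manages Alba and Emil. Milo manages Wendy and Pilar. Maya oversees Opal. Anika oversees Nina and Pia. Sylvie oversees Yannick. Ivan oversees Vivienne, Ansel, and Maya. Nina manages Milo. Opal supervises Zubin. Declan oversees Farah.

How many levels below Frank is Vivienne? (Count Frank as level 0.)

Chain from Vivienne up to Frank: Vivienne → Ivan → Judy → Frank. That is 3 steps up, so Vivienne is 3 levels below Frank.

3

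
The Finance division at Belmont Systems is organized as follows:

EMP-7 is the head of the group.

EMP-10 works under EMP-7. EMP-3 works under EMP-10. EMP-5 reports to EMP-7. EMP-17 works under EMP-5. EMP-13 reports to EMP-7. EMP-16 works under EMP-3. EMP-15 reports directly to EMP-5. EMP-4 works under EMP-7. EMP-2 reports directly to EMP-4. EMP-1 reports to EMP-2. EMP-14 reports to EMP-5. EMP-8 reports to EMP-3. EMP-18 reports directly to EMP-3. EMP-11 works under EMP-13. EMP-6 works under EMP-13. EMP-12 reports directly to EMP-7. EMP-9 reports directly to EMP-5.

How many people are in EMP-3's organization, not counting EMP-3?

3

EMP-3 directly manages EMP-16, EMP-8, EMP-18. EMP-16 has no reports. EMP-8 has no reports. EMP-18 has no reports. So EMP-3's organization is 3 direct reports plus everyone under them: 1 + 1 + 1 = 3.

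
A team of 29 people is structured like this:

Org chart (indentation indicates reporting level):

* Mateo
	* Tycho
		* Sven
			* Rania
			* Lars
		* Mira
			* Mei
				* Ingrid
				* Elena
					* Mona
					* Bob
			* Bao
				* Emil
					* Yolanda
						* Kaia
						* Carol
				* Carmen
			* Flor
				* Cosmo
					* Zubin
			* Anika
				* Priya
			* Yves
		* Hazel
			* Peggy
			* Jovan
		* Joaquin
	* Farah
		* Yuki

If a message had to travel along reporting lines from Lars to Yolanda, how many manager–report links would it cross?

Lars is 2 levels below Tycho, and Yolanda is 4 levels below Tycho (their lowest common manager). The shortest path runs up from Lars to Tycho and back down to Yolanda: 2 + 4 = 6 links.

6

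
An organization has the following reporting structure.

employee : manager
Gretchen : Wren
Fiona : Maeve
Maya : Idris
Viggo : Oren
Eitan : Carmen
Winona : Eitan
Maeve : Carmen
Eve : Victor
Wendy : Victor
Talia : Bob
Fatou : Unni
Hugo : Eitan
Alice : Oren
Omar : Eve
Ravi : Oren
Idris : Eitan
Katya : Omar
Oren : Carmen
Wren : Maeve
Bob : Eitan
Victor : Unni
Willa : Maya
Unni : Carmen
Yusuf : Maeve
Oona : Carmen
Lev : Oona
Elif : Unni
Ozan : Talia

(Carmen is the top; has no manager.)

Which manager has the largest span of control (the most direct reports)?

Carmen

Direct-report counts: Carmen has 5; Oona has 1; Eitan has 4; Idris has 1; Maya has 1; Bob has 1; Talia has 1; Unni has 3; Victor has 2; Eve has 1; Omar has 1; Maeve has 3; Wren has 1; Oren has 3. The largest is 5, held by Carmen.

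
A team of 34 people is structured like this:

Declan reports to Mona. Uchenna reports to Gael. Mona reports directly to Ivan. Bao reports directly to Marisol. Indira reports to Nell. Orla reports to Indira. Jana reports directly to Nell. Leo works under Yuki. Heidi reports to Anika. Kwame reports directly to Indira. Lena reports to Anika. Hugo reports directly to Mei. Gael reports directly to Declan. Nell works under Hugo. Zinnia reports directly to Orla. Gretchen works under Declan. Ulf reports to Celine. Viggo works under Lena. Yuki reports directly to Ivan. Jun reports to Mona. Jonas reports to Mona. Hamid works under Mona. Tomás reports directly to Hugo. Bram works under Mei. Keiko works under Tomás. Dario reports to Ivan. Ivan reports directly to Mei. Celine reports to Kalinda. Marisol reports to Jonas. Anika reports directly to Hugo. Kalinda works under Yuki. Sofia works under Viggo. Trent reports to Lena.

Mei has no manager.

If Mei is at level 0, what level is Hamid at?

3

Chain from Hamid up to Mei: Hamid → Mona → Ivan → Mei. That is 3 steps up, so Hamid is 3 levels below Mei.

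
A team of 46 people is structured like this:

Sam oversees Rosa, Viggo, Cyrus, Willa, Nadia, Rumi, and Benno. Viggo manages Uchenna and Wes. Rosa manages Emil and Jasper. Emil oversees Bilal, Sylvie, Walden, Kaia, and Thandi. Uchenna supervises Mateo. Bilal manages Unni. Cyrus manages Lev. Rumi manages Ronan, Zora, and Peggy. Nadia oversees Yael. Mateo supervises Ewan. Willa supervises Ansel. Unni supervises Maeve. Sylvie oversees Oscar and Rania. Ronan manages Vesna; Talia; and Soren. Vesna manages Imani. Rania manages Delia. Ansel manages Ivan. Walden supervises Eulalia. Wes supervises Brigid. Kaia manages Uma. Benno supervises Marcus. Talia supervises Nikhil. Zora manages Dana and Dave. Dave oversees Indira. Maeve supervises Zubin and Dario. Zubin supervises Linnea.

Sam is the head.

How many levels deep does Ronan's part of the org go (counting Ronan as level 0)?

The longest chain under Ronan runs Ronan → Talia → Nikhil, which is 2 levels below Ronan.

2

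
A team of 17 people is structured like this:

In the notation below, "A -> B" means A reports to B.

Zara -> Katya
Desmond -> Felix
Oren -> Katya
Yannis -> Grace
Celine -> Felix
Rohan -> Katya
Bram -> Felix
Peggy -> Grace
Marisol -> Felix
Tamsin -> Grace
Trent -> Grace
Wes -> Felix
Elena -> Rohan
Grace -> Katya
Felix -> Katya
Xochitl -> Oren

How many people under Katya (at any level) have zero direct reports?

The people in Katya's organization with no one reporting to them are Zara, Elena, Wes, Marisol, Celine, Bram, Desmond, Xochitl, Peggy, Trent, Yannis, Tamsin. That is 12.

12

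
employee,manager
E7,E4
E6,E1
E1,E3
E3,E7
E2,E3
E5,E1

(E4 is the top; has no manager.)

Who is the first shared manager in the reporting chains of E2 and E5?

E2's chain of managers is E3, E7, E4. E5's chain of managers is E1, E3, E7, E4. The first manager that appears in both chains is E3.

E3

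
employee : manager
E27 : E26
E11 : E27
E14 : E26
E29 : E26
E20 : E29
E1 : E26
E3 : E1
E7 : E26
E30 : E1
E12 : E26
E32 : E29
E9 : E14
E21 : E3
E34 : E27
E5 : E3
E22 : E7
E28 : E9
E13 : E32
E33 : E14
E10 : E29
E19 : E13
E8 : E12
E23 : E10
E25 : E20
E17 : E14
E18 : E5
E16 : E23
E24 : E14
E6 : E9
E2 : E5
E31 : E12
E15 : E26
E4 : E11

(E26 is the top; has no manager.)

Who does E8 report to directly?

E12

E8 reports directly to E12.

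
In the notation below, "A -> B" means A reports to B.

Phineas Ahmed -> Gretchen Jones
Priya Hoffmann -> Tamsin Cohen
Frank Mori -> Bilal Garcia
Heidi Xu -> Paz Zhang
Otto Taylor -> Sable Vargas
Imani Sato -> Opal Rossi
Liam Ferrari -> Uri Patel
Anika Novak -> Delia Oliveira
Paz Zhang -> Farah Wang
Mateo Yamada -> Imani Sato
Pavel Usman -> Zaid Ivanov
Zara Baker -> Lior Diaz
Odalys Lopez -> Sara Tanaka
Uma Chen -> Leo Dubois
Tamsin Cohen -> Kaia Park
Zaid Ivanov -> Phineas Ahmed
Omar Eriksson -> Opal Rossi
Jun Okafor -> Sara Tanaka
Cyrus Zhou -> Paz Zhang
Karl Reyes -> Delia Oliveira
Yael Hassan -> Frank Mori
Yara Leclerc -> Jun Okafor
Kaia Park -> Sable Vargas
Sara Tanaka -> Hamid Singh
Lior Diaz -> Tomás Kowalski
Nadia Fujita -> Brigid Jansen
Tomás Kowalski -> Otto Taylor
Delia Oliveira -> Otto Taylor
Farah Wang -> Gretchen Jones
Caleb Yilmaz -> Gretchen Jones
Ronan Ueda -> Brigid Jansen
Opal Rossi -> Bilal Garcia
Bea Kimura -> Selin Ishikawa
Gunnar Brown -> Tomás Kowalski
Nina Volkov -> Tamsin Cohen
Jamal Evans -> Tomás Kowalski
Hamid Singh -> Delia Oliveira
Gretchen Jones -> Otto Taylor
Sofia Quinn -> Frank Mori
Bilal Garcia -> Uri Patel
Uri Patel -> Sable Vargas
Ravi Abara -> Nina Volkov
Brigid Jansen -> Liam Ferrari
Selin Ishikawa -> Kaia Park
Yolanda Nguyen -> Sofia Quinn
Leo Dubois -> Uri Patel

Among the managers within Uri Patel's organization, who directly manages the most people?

Uri Patel

Direct-report counts within Uri Patel's organization: Uri Patel has 3; Leo Dubois has 1; Liam Ferrari has 1; Brigid Jansen has 2; Bilal Garcia has 2; Opal Rossi has 2; Imani Sato has 1; Frank Mori has 2; Sofia Quinn has 1. The largest is 3, held by Uri Patel.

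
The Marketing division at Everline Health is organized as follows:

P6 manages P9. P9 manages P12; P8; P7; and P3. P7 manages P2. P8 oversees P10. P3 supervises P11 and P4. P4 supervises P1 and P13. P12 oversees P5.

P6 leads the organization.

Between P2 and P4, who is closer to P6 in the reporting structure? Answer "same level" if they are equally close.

same level

Both P2 and P4 are 3 levels below P6.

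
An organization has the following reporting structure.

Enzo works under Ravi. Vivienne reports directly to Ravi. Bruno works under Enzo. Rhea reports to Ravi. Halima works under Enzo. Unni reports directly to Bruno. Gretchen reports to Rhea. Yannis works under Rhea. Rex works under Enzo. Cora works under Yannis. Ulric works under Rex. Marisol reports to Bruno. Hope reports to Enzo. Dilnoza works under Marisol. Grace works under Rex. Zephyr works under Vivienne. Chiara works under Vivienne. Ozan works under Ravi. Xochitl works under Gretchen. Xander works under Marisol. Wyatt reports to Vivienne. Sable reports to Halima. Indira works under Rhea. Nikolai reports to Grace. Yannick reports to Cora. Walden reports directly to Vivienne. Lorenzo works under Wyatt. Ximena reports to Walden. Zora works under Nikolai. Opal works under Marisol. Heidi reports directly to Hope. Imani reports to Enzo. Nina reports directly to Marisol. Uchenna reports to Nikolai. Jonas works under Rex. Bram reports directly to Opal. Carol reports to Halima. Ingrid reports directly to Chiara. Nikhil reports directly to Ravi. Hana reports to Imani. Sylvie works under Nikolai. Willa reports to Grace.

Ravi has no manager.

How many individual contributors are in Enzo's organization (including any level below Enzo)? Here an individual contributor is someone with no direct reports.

15

The people in Enzo's organization with no one reporting to them are Hana, Heidi, Jonas, Willa, Sylvie, Uchenna, Zora, Ulric, Carol, Sable, Nina, Bram, Xander, Dilnoza, Unni. That is 15.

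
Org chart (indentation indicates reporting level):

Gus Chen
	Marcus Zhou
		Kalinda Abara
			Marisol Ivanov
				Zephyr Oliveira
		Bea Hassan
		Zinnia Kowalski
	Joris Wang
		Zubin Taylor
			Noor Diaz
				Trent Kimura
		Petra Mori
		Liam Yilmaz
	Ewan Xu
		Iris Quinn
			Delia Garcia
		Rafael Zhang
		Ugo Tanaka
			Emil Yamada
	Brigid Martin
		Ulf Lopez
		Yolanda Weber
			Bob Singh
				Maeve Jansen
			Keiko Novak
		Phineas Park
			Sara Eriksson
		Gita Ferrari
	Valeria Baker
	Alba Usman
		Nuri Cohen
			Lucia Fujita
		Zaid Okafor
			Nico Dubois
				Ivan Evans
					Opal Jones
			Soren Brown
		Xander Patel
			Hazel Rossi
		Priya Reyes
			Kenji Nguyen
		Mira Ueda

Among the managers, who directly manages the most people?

Gus Chen

Direct-report counts: Gus Chen has 6; Alba Usman has 5; Priya Reyes has 1; Xander Patel has 1; Zaid Okafor has 2; Nico Dubois has 1; Ivan Evans has 1; Nuri Cohen has 1; Brigid Martin has 4; Phineas Park has 1; Yolanda Weber has 2; Bob Singh has 1; Ewan Xu has 3; Ugo Tanaka has 1; Iris Quinn has 1; Joris Wang has 3; Zubin Taylor has 1; Noor Diaz has 1; Marcus Zhou has 3; Kalinda Abara has 1; Marisol Ivanov has 1. The largest is 6, held by Gus Chen.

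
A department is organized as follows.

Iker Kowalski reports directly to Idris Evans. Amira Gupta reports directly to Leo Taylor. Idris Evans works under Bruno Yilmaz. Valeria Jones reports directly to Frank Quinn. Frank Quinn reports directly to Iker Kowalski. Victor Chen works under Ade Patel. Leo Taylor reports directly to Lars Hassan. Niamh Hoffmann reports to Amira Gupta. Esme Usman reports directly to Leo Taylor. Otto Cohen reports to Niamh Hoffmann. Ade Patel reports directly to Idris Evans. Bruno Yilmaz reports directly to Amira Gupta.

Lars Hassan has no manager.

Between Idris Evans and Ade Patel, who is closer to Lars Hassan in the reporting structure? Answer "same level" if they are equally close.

Idris Evans

Idris Evans is 4 levels below Lars Hassan; Ade Patel is 5. Idris Evans is higher.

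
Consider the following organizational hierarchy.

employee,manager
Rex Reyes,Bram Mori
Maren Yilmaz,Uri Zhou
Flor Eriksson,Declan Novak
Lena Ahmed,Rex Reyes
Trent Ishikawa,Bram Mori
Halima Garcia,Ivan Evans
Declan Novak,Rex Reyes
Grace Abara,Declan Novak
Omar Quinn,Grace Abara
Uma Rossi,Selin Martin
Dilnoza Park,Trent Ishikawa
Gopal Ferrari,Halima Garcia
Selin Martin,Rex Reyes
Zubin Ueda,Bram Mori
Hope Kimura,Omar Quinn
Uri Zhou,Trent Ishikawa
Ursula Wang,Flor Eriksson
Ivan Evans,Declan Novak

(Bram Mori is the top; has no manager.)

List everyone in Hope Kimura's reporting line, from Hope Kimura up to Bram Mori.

Hope Kimura -> Omar Quinn -> Grace Abara -> Declan Novak -> Rex Reyes -> Bram Mori

Hope Kimura reports to Omar Quinn. Omar Quinn reports to Grace Abara. Grace Abara reports to Declan Novak. Declan Novak reports to Rex Reyes. Rex Reyes reports to Bram Mori. Bram Mori is at the top.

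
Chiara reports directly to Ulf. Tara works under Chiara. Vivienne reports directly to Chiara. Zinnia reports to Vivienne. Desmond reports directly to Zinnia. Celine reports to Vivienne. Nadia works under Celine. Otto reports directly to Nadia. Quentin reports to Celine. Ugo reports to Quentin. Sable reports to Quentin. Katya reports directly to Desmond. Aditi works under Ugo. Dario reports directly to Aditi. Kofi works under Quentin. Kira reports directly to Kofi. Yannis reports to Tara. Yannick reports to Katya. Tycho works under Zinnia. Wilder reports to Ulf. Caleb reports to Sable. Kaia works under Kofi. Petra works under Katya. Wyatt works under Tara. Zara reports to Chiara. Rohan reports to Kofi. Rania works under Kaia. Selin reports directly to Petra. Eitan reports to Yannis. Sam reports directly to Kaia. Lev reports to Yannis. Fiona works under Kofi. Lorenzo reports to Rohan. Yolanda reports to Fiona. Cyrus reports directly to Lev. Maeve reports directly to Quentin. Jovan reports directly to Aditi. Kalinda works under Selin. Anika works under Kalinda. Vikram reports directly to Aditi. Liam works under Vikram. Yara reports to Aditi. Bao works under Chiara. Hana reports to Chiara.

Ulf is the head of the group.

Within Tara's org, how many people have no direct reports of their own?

The people in Tara's organization with no one reporting to them are Wyatt, Cyrus, Eitan. That is 3.

3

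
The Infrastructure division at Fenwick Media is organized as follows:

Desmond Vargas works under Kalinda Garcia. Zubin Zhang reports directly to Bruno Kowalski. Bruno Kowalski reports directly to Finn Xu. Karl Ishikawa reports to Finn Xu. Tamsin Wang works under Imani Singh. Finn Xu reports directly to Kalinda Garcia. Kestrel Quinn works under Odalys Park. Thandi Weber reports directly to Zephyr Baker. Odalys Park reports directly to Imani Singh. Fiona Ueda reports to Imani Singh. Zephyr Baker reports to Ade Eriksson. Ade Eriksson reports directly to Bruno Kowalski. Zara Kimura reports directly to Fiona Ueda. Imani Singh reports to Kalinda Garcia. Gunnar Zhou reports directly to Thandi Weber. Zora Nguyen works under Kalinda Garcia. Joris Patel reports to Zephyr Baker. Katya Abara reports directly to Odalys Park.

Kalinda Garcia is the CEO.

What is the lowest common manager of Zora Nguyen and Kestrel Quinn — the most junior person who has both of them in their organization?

Zora Nguyen's chain of managers is Kalinda Garcia. Kestrel Quinn's chain of managers is Odalys Park, Imani Singh, Kalinda Garcia. The first manager that appears in both chains is Kalinda Garcia.

Kalinda Garcia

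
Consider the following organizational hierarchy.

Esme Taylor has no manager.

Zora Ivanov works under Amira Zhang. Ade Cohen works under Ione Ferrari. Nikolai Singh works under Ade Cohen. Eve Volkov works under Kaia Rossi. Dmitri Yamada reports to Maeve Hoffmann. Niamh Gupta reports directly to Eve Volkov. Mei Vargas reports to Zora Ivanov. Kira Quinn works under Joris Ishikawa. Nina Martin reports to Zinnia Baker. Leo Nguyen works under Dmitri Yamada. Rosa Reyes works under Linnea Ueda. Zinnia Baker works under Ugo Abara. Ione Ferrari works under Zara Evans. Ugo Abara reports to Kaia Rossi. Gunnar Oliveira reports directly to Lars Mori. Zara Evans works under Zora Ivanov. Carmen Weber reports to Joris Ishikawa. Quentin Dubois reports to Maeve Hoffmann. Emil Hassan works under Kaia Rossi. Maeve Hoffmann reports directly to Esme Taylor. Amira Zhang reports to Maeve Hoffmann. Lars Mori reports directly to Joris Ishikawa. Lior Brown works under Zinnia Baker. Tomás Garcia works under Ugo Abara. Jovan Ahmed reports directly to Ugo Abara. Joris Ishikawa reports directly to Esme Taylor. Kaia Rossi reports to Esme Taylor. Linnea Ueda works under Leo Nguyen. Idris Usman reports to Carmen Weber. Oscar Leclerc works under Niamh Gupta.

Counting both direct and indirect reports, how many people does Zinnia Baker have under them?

Zinnia Baker directly manages Nina Martin, Lior Brown. Nina Martin has no reports. Lior Brown has no reports. So Zinnia Baker's organization is 2 direct reports plus everyone under them: 1 + 1 = 2.

2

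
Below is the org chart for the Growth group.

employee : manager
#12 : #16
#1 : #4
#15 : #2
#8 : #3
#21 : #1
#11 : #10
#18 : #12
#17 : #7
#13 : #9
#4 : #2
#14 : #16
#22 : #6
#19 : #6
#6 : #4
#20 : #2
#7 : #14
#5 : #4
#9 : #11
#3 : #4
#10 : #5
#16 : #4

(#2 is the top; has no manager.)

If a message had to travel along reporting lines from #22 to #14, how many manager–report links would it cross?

4

#22 is 2 levels below #4, and #14 is 2 levels below #4 (their lowest common manager). The shortest path runs up from #22 to #4 and back down to #14: 2 + 2 = 4 links.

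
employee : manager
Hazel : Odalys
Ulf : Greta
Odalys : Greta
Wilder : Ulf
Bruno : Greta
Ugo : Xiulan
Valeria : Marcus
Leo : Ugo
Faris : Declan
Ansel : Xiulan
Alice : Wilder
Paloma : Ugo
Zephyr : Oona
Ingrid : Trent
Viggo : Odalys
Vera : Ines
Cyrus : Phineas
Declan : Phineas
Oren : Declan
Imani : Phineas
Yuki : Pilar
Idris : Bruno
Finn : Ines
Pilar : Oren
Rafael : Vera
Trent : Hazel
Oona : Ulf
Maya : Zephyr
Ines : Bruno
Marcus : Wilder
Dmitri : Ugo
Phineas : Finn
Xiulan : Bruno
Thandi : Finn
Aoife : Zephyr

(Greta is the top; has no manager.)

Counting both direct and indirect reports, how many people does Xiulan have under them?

Xiulan directly manages Ugo, Ansel. Under Ugo: Dmitri, Paloma, Leo (3). Ansel has no reports. So Xiulan's organization is 2 direct reports plus everyone under them: 4 + 1 = 5.

5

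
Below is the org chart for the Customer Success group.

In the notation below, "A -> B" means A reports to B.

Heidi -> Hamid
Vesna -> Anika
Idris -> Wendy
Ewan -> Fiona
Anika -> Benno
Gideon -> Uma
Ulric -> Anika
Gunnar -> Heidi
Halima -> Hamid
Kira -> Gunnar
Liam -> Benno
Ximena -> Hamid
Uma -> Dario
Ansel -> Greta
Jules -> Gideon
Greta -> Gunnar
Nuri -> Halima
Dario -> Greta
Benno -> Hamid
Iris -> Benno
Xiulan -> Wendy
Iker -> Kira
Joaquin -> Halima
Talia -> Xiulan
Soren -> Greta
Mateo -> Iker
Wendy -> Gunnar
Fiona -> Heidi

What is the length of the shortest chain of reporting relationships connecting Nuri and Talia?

7

Nuri is 2 levels below Hamid, and Talia is 5 levels below Hamid (their lowest common manager). The shortest path runs up from Nuri to Hamid and back down to Talia: 2 + 5 = 7 links.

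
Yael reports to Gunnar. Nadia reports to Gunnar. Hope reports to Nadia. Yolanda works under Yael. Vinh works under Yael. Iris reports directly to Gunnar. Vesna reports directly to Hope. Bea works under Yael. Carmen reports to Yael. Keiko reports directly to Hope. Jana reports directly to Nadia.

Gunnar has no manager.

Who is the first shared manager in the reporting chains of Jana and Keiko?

Jana's chain of managers is Nadia, Gunnar. Keiko's chain of managers is Hope, Nadia, Gunnar. The first manager that appears in both chains is Nadia.

Nadia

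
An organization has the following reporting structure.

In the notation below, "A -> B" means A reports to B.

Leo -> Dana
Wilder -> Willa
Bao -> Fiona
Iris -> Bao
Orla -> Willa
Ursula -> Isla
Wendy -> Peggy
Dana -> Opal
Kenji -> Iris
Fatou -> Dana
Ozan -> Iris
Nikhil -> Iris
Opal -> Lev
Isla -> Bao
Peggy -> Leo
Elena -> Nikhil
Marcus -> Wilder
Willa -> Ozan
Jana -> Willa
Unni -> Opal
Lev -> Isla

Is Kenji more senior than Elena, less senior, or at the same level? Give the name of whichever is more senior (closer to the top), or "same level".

Kenji

Kenji is 3 levels below Fiona; Elena is 4. Kenji is higher.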